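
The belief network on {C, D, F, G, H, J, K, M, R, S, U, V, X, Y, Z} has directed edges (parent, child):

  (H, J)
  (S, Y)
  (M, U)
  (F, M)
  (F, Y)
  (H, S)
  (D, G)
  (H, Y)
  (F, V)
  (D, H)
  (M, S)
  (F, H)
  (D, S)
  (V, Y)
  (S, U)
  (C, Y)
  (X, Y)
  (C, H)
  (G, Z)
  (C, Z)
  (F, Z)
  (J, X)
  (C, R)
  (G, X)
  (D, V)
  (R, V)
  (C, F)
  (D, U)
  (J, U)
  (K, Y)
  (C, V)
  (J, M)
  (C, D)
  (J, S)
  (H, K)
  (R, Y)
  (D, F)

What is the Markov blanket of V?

Pa(V) = {C, D, F, R}.
V has child Y.
Co-parents of V (other parents of its children):
  Y: C, F, H, K, R, S, X
MB(V) = {C, D, F, H, K, R, S, X, Y}.

{C, D, F, H, K, R, S, X, Y}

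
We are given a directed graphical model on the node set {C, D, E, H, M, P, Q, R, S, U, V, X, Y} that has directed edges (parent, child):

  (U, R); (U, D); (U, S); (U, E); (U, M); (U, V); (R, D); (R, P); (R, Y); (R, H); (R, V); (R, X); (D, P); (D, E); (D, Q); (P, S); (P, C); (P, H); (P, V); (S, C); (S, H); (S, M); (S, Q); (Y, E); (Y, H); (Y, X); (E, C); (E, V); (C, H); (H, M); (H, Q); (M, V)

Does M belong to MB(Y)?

No

The Markov blanket of a node is its parents, its children, and the other parents of its children.
Y has parent R.
Y has children E, H, X.
Other parents of Y's children:
  E's other parents are D, U.
  H also has parents C, P, R, S.
  X's other parent is R.
MB(Y) = {C, D, E, H, P, R, S, U, X}; M is not in this set.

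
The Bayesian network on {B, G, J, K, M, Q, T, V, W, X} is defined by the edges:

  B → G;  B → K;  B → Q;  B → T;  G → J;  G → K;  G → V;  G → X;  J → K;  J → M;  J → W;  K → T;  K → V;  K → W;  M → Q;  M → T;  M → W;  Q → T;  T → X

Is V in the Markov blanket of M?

No

Pa(M) = {J}.
Ch(M) = {Q, T, W}.
For each child, the remaining parents (spouses of M):
  Q: B
  T: B, K, Q
  W: J, K
MB(M) = {B, J, K, Q, T, W}; V is not in this set.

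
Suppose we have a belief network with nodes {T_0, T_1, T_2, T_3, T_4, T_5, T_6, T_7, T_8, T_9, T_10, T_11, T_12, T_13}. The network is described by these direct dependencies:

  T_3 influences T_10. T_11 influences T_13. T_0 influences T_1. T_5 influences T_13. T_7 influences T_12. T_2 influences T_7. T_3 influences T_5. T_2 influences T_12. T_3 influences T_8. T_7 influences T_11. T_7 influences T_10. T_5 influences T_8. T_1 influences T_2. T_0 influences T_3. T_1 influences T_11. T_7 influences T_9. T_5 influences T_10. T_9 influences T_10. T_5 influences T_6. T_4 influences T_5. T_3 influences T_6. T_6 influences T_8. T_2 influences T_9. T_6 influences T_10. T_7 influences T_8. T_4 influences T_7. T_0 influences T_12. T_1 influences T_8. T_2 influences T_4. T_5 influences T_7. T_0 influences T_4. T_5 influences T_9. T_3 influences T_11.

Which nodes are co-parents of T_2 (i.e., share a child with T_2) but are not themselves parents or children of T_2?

Children of T_2: T_4, T_7, T_9, T_12.
  T_4: T_0
  T_7: T_4, T_5
  T_9: T_5, T_7
  T_12: T_0, T_7
Excluding nodes already adjacent to T_2 (T_1, T_4, T_7, T_9, T_12), the co-parent-only contribution is {T_0, T_5}.

{T_0, T_5}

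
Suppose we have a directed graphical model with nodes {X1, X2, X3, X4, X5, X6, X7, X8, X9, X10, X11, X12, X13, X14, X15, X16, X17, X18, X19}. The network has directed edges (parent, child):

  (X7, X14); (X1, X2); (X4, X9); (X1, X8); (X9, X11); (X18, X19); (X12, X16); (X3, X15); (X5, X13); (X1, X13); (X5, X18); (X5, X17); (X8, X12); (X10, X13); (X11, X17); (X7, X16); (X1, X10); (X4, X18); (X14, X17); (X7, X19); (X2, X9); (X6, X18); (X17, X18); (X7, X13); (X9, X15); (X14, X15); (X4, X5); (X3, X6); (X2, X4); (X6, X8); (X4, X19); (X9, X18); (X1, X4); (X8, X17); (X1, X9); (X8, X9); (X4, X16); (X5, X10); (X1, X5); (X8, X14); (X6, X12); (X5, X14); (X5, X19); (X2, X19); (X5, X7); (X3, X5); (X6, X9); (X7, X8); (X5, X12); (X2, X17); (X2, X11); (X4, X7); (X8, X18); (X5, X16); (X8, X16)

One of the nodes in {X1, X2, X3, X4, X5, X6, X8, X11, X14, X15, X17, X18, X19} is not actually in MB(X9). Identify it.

Pa(X9) = {X1, X2, X4, X6, X8}.
X9's children: X11, X15, X18.
Other parents of X9's children:
  parents(X11) \ {X9} = {X2}.
  X15 also has parents X3, X14.
  X18 also has parents X4, X5, X6, X8, X17.
MB(X9) = {X1, X2, X3, X4, X5, X6, X8, X11, X14, X15, X17, X18}.
X19 is neither a parent, child, nor co-parent of X9, so it does not belong.

X19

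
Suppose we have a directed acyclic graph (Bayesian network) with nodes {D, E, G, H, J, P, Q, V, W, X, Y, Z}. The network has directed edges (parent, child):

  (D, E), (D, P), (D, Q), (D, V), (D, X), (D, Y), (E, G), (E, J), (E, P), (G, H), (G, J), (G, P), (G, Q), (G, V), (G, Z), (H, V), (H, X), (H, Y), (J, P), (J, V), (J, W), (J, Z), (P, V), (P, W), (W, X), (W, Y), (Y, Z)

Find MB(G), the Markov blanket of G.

{D, E, H, J, P, Q, V, Y, Z}

A node's Markov blanket = Pa ∪ Ch ∪ (parents of Ch other than the node itself).
Parents of G: E.
G's children: H, J, P, Q, V, Z.
For each child, the remaining parents (spouses of G):
  H has no other parent.
  parents(J) \ {G} = {E}.
  P's other parents are D, E, J.
  Q's other parent is D.
  V's other parents are D, H, J, P.
  parents(Z) \ {G} = {J, Y}.
So the Markov blanket of G is {D, E, H, J, P, Q, V, Y, Z}.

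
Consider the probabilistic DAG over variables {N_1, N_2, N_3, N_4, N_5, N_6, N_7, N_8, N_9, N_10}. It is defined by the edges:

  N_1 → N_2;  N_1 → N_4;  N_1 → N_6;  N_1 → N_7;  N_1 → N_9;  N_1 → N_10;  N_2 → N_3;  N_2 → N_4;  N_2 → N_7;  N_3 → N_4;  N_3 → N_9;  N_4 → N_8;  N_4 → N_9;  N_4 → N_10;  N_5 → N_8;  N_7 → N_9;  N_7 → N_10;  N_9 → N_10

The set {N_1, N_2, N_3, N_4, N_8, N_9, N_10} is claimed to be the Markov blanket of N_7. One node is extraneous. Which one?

By definition, MB(N_7) is built from N_7's parents, N_7's children, and the co-parents of N_7.
Parents of N_7: N_1, N_2.
Children of N_7: N_9, N_10.
Other parents of N_7's children:
  parents(N_9) \ {N_7} = {N_1, N_3, N_4}.
  N_10's other parents are N_1, N_4, N_9.
MB(N_7) = {N_1, N_2, N_3, N_4, N_9, N_10}.
N_8 is neither a parent, child, nor co-parent of N_7, so it does not belong.

N_8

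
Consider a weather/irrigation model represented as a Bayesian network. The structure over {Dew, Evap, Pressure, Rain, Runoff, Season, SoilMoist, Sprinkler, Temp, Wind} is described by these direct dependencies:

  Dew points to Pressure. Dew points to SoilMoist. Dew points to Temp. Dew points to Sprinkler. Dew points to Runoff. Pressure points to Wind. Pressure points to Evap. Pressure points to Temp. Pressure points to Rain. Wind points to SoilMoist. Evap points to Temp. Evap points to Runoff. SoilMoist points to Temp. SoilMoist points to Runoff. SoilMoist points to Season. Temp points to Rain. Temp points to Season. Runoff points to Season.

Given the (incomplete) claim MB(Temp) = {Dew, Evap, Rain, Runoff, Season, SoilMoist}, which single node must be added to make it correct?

By definition, MB(Temp) is built from Temp's parents, Temp's children, and the co-parents of Temp.
Temp has children Rain, Season.
Parents of Temp: Dew, Evap, Pressure, SoilMoist.
Parents of each child, excluding Temp:
  Rain: Pressure
  Season: Runoff, SoilMoist
MB(Temp) = {Dew, Evap, Pressure, Rain, Runoff, Season, SoilMoist}.
Comparing with the claimed set, Pressure is missing.

Pressure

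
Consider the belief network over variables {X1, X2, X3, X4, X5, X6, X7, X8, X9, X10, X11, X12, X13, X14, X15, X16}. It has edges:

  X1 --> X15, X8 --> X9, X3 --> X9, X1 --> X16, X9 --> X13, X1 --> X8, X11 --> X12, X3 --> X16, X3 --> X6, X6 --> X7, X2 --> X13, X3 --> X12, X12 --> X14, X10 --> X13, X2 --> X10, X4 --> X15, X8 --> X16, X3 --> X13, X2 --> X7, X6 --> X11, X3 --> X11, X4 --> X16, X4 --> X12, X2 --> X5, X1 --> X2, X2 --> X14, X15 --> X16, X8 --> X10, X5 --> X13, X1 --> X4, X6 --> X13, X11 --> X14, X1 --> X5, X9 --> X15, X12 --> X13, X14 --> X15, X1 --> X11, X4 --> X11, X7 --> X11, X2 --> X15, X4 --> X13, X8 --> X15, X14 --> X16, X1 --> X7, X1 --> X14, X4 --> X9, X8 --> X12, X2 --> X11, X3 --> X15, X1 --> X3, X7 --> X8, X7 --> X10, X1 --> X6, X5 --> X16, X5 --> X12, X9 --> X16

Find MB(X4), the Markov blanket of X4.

By definition, MB(X4) is built from X4's parents, X4's children, and the co-parents of X4.
Pa(X4) = {X1}.
X4 has children X9, X11, X12, X13, X15, X16.
For each child, the remaining parents (spouses of X4):
  X9's other parents are X3, X8.
  X11 also has parents X1, X2, X3, X6, X7.
  X12 also has parents X3, X5, X8, X11.
  parents(X13) \ {X4} = {X2, X3, X5, X6, X9, X10, X12}.
  X15's other parents are X1, X2, X3, X8, X9, X14.
  X16's other parents are X1, X3, X5, X8, X9, X14, X15.
Union: {X1} ∪ {X9, X11, X12, X13, X15, X16} ∪ {X1, X2, X3, X5, X6, X7, X8, X9, X10, X11, X12, X14, X15} = {X1, X2, X3, X5, X6, X7, X8, X9, X10, X11, X12, X13, X14, X15, X16}.

{X1, X2, X3, X5, X6, X7, X8, X9, X10, X11, X12, X13, X14, X15, X16}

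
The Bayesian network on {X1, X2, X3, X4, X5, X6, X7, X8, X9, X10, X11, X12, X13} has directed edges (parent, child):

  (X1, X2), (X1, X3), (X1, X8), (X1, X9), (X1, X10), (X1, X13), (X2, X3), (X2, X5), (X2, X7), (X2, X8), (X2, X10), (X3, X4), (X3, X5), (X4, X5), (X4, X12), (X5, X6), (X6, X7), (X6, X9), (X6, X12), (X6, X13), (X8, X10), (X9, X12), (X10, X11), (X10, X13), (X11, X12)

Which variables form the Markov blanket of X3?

{X1, X2, X4, X5}

By definition, MB(X3) is built from X3's parents, X3's children, and the co-parents of X3.
X3's parents: X1, X2.
Children of X3: X4, X5.
For each child, the remaining parents (spouses of X3):
  X4 has no other parent.
  X5 also has parents X2, X4.
Union: {X1, X2} ∪ {X4, X5} ∪ {X2, X4} = {X1, X2, X4, X5}.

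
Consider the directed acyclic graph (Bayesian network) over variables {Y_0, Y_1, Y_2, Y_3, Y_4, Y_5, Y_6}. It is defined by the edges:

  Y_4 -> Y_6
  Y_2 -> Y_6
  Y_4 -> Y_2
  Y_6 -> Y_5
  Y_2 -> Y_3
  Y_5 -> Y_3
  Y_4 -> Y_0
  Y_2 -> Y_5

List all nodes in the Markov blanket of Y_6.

{Y_2, Y_4, Y_5}

Parents of Y_6: Y_2, Y_4.
Y_6 has child Y_5.
Other parents of Y_6's children:
  Y_5's other parent is Y_2.
So the Markov blanket of Y_6 is {Y_2, Y_4, Y_5}.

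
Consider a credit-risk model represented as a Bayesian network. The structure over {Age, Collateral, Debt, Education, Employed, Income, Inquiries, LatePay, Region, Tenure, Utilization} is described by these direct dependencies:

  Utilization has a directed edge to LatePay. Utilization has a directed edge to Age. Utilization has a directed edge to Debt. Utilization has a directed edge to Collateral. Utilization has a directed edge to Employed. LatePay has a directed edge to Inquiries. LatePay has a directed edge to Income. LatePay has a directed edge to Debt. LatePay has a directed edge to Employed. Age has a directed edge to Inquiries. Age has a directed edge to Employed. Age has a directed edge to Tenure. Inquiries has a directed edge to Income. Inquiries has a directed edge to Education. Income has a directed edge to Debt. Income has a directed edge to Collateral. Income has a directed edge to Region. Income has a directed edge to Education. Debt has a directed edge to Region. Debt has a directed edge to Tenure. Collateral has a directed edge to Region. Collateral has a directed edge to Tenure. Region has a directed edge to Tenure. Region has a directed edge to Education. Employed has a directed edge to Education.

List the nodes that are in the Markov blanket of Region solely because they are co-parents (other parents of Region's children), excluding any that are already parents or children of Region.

Children of Region: Education, Tenure.
  Tenure: Age, Collateral, Debt
  Education: Employed, Income, Inquiries
Excluding nodes already adjacent to Region (Collateral, Debt, Education, Income, Tenure), the co-parent-only contribution is {Age, Employed, Inquiries}.

{Age, Employed, Inquiries}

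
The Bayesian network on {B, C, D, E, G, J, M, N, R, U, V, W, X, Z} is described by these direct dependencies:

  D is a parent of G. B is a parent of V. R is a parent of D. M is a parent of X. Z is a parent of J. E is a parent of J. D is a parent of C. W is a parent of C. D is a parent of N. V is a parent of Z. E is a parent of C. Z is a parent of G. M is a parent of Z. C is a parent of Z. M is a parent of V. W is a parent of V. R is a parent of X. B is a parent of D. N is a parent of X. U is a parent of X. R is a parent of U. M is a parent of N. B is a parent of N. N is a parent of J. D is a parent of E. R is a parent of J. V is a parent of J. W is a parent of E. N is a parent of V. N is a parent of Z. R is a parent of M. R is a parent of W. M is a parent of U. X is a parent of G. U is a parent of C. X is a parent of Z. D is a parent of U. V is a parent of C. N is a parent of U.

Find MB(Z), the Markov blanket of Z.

Z's parents: C, M, N, V, X.
Z has children G, J.
For each child, the remaining parents (spouses of Z):
  G: D, X
  J: E, N, R, V
Taking the union gives {C, D, E, G, J, M, N, R, V, X}.

{C, D, E, G, J, M, N, R, V, X}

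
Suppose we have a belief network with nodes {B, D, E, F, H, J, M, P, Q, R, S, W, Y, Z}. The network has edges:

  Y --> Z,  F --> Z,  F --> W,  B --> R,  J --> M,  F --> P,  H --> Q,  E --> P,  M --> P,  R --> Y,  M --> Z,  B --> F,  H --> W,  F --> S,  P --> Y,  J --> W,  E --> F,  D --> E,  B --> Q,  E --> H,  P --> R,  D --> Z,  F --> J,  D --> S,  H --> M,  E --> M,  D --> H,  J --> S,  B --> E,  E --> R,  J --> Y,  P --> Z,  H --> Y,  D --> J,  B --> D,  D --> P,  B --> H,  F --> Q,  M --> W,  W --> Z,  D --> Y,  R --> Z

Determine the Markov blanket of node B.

Pa(B) = {}.
B's children: D, E, F, H, Q, R.
Parents of each child, excluding B:
  D has no other parent.
  parents(E) \ {B} = {D}.
  F's other parent is E.
  H also has parents D, E.
  Q's other parents are F, H.
  parents(R) \ {B} = {E, P}.
Union: {} ∪ {D, E, F, H, Q, R} ∪ {D, E, F, H, P} = {D, E, F, H, P, Q, R}.

{D, E, F, H, P, Q, R}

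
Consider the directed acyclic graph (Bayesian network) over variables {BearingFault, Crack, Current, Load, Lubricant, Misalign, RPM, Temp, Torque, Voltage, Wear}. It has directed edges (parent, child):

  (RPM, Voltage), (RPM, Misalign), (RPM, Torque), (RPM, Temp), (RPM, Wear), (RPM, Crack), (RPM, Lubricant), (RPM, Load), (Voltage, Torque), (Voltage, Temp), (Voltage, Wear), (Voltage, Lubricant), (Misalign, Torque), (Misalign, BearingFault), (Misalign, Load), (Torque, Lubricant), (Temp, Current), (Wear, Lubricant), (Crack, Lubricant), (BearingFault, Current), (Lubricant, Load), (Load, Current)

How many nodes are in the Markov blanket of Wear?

5

Parents of Wear: RPM, Voltage.
Wear has child Lubricant.
Parents of each child, excluding Wear:
  Lubricant: Crack, RPM, Torque, Voltage
MB(Wear) = {Crack, Lubricant, RPM, Torque, Voltage}, which has 5 nodes.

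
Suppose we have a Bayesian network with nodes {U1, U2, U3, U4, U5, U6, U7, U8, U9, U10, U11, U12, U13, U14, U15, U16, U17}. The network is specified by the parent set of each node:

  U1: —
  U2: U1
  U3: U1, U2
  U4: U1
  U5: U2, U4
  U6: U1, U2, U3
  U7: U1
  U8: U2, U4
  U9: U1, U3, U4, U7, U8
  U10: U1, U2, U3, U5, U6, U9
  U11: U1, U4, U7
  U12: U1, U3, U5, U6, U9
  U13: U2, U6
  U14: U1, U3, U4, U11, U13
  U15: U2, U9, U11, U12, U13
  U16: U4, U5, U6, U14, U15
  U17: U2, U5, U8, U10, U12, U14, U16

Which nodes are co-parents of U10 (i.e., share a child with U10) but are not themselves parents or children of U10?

Children of U10: U17.
  U17 also has parents U2, U5, U8, U12, U14, U16.
Excluding nodes already adjacent to U10 (U1, U2, U3, U5, U6, U9, U17), the co-parent-only contribution is {U8, U12, U14, U16}.

{U8, U12, U14, U16}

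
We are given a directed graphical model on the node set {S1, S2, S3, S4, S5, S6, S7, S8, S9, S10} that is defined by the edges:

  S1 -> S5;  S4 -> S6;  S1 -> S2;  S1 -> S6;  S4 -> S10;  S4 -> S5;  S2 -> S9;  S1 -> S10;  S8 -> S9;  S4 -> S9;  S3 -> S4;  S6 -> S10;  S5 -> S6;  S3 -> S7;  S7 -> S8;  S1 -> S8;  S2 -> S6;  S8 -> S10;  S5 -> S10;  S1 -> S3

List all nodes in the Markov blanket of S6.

{S1, S2, S4, S5, S8, S10}

Pa(S6) = {S1, S2, S4, S5}.
S6 has child S10.
Co-parents of S6 (other parents of its children):
  S10 also has parents S1, S4, S5, S8.
Union: {S1, S2, S4, S5} ∪ {S10} ∪ {S1, S4, S5, S8} = {S1, S2, S4, S5, S8, S10}.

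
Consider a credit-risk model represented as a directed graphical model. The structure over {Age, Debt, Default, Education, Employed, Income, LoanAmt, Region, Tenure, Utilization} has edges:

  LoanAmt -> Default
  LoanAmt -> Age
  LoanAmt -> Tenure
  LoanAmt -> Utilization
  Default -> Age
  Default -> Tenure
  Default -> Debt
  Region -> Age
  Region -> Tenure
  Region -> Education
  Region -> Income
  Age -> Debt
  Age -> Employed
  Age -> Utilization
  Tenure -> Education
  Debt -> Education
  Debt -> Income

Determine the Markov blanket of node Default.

{Age, Debt, LoanAmt, Region, Tenure}

Default's parents: LoanAmt.
Default has children Age, Debt, Tenure.
Parents of each child, excluding Default:
  Age also has parents LoanAmt, Region.
  Tenure's other parents are LoanAmt, Region.
  Debt's other parent is Age.
Union: {LoanAmt} ∪ {Age, Debt, Tenure} ∪ {Age, LoanAmt, Region} = {Age, Debt, LoanAmt, Region, Tenure}.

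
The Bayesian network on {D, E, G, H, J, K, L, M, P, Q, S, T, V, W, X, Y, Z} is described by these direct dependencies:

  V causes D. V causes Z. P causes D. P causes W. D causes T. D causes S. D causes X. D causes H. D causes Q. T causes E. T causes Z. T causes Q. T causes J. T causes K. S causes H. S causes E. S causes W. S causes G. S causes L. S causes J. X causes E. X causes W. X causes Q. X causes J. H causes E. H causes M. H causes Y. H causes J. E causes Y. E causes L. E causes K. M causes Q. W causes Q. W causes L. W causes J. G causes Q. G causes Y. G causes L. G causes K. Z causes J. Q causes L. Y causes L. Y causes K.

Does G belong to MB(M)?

Yes

G is a co-parent of M: both are parents of Q.
So G ∈ MB(M).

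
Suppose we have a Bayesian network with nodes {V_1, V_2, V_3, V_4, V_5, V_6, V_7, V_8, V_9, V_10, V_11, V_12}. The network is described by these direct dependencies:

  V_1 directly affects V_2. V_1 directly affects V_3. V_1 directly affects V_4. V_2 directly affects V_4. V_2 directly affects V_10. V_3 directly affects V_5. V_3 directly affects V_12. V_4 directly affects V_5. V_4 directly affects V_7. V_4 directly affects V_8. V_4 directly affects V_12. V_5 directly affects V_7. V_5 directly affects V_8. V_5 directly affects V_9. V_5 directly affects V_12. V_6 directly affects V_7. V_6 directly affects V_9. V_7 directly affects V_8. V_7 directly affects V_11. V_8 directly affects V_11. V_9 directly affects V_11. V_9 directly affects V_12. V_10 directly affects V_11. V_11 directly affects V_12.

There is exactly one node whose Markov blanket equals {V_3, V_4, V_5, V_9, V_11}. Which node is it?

V_12

The target node must have every member of {V_3, V_4, V_5, V_9, V_11} as a parent, child, or co-parent, and no others.
Parents of V_12: V_3, V_4, V_5, V_9, V_11; children: none; co-parents: none.
These exactly cover the given set, so the node is V_12.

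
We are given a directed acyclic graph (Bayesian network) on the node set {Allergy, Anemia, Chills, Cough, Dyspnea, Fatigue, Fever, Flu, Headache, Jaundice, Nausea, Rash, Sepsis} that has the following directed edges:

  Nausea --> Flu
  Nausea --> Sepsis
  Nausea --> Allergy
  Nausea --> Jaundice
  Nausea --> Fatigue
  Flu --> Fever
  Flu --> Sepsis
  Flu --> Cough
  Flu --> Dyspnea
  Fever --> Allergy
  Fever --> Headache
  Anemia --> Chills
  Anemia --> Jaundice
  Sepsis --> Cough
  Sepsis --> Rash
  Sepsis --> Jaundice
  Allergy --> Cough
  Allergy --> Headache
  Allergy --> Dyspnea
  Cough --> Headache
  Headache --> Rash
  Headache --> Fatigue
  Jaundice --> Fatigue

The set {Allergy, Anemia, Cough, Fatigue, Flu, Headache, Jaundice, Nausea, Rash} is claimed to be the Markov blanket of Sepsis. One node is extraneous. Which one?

Fatigue

Parents of Sepsis: Flu, Nausea.
Sepsis has children Cough, Jaundice, Rash.
Parents of each child, excluding Sepsis:
  Cough also has parents Allergy, Flu.
  parents(Rash) \ {Sepsis} = {Headache}.
  parents(Jaundice) \ {Sepsis} = {Anemia, Nausea}.
MB(Sepsis) = {Allergy, Anemia, Cough, Flu, Headache, Jaundice, Nausea, Rash}.
Fatigue is neither a parent, child, nor co-parent of Sepsis, so it does not belong.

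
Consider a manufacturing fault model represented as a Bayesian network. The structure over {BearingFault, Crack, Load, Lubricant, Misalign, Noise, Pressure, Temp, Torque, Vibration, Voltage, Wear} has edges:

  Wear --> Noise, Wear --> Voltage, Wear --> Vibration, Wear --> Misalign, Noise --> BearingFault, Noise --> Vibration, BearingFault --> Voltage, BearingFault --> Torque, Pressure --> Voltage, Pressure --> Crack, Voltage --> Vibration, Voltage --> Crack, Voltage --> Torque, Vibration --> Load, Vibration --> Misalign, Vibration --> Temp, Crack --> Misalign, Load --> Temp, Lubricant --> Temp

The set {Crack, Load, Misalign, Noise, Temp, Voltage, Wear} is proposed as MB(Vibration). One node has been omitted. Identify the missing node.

Vibration's parents: Noise, Voltage, Wear.
Ch(Vibration) = {Load, Misalign, Temp}.
Other parents of Vibration's children:
  Load has no other parent.
  parents(Misalign) \ {Vibration} = {Crack, Wear}.
  parents(Temp) \ {Vibration} = {Load, Lubricant}.
MB(Vibration) = {Crack, Load, Lubricant, Misalign, Noise, Temp, Voltage, Wear}.
Comparing with the claimed set, Lubricant is missing.

Lubricant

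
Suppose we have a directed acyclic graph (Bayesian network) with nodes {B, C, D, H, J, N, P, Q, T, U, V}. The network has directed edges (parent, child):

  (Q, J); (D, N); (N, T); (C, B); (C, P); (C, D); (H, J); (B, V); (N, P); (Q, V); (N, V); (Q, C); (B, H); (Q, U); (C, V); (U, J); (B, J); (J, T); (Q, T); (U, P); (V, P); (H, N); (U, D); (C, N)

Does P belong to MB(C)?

P is a child of C.
So P ∈ MB(C).

Yes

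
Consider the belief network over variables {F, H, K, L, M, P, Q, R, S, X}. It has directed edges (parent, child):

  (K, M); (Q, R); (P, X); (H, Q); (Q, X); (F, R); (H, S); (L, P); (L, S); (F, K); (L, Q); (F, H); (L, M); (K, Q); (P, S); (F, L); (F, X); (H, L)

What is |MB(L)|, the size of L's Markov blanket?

7

Pa(L) = {F, H}.
Ch(L) = {M, P, Q, S}.
Parents of each child, excluding L:
  M: K
  P: —
  Q: H, K
  S: H, P
MB(L) = {F, H, K, M, P, Q, S}, which has 7 nodes.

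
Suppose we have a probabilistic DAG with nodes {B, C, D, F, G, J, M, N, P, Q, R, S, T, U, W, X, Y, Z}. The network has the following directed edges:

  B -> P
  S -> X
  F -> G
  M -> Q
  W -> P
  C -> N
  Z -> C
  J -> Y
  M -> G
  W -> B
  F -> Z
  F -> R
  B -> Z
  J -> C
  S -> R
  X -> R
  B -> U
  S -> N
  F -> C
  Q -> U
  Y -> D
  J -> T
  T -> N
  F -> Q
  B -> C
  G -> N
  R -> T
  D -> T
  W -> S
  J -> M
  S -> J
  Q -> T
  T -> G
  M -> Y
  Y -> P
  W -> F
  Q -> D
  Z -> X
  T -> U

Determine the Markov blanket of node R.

{D, F, J, Q, S, T, X}

A node's Markov blanket = Pa ∪ Ch ∪ (parents of Ch other than the node itself).
R's parents: F, S, X.
R's children: T.
Parents of each child, excluding R:
  T: D, J, Q
Union: {F, S, X} ∪ {T} ∪ {D, J, Q} = {D, F, J, Q, S, T, X}.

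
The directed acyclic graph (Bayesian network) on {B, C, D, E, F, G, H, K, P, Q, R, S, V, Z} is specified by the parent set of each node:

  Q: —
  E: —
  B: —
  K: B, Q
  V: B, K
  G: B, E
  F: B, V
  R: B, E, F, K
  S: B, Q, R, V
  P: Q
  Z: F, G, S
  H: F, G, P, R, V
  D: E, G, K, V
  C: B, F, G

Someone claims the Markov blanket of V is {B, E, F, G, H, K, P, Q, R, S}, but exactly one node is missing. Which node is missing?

V's parents: B, K.
V has children D, F, H, S.
Parents of each child, excluding V:
  F: B
  S: B, Q, R
  H: F, G, P, R
  D: E, G, K
MB(V) = {B, D, E, F, G, H, K, P, Q, R, S}.
Comparing with the claimed set, D is missing.

D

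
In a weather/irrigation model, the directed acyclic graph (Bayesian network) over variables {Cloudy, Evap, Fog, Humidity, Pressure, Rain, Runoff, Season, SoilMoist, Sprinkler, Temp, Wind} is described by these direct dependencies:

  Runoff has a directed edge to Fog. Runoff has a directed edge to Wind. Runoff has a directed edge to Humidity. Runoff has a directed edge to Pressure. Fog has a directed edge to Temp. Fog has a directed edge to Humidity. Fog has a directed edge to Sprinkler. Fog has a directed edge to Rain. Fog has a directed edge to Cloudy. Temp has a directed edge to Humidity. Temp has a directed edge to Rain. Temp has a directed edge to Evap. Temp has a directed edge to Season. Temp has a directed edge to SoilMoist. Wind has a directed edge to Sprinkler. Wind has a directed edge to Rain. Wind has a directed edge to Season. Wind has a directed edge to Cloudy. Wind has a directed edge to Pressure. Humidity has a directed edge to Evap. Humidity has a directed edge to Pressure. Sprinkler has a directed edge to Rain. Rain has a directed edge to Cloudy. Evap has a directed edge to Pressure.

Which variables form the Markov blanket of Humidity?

{Evap, Fog, Pressure, Runoff, Temp, Wind}

Humidity's children: Evap, Pressure.
Pa(Humidity) = {Fog, Runoff, Temp}.
Co-parents of Humidity (other parents of its children):
  Evap: Temp
  Pressure: Evap, Runoff, Wind
So the Markov blanket of Humidity is {Evap, Fog, Pressure, Runoff, Temp, Wind}.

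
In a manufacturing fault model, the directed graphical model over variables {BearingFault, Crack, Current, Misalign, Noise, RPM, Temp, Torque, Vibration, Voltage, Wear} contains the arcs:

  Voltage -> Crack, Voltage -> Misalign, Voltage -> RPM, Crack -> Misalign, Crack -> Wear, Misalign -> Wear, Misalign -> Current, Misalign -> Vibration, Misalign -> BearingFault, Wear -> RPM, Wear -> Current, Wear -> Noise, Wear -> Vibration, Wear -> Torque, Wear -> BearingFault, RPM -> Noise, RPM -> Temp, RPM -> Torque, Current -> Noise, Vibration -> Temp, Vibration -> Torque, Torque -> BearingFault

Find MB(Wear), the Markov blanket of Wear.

{BearingFault, Crack, Current, Misalign, Noise, RPM, Torque, Vibration, Voltage}

Recall MB(v) = parents ∪ children ∪ spouses, where spouses are the other parents of v's children.
Parents of Wear: Crack, Misalign.
Wear has children BearingFault, Current, Noise, RPM, Torque, Vibration.
For each child, the remaining parents (spouses of Wear):
  RPM: Voltage
  Current: Misalign
  Noise: Current, RPM
  Vibration: Misalign
  Torque: RPM, Vibration
  BearingFault: Misalign, Torque
So the Markov blanket of Wear is {BearingFault, Crack, Current, Misalign, Noise, RPM, Torque, Vibration, Voltage}.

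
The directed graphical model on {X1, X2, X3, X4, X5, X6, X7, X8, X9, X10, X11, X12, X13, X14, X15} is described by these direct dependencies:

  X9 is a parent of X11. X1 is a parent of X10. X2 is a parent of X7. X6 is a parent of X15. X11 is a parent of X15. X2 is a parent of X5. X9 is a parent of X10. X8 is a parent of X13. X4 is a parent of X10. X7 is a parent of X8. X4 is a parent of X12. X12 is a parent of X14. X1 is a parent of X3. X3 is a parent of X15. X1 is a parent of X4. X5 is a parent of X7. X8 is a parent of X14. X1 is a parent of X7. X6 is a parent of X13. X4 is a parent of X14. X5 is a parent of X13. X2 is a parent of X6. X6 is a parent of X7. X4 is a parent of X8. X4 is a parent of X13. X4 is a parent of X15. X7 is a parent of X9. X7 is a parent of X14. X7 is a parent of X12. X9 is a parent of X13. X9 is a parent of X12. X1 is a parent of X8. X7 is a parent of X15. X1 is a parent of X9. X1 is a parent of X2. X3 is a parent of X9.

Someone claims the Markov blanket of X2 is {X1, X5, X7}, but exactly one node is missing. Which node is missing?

By definition, MB(X2) is built from X2's parents, X2's children, and the co-parents of X2.
X2 has parent X1.
Children of X2: X5, X6, X7.
Other parents of X2's children:
  X5: —
  X6: —
  X7: X1, X5, X6
MB(X2) = {X1, X5, X6, X7}.
Comparing with the claimed set, X6 is missing.

X6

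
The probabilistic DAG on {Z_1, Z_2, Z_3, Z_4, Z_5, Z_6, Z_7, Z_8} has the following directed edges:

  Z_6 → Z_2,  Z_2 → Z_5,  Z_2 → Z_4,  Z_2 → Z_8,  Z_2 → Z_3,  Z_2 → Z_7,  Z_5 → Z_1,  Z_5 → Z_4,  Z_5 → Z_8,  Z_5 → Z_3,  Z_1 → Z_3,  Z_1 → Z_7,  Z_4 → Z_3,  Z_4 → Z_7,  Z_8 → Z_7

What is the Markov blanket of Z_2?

Recall MB(v) = parents ∪ children ∪ spouses, where spouses are the other parents of v's children.
Pa(Z_2) = {Z_6}.
Z_2's children: Z_3, Z_4, Z_5, Z_7, Z_8.
Other parents of Z_2's children:
  Z_5 has no other parent.
  Z_4's other parent is Z_5.
  Z_8 also has parent Z_5.
  Z_3 also has parents Z_1, Z_4, Z_5.
  Z_7 also has parents Z_1, Z_4, Z_8.
Taking the union gives {Z_1, Z_3, Z_4, Z_5, Z_6, Z_7, Z_8}.

{Z_1, Z_3, Z_4, Z_5, Z_6, Z_7, Z_8}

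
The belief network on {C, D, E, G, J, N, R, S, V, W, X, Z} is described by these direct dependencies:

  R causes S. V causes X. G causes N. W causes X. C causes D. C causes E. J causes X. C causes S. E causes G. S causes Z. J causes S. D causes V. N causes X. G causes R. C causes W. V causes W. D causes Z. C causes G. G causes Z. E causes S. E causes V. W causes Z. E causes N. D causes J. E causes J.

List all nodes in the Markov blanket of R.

Recall MB(v) = parents ∪ children ∪ spouses, where spouses are the other parents of v's children.
Parents of R: G.
Ch(R) = {S}.
Co-parents of R (other parents of its children):
  S: C, E, J
So the Markov blanket of R is {C, E, G, J, S}.

{C, E, G, J, S}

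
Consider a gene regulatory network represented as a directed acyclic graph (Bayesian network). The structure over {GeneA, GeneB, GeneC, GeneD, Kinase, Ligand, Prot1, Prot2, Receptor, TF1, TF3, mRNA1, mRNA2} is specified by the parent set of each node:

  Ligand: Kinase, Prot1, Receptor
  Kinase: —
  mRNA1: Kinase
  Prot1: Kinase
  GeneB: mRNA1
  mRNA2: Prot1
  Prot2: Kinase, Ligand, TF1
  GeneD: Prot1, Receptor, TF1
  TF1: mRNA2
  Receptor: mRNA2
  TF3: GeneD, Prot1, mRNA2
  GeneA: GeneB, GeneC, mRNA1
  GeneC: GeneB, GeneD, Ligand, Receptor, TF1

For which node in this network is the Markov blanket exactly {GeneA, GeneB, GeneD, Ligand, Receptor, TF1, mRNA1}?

The target node must have every member of {GeneA, GeneB, GeneD, Ligand, Receptor, TF1, mRNA1} as a parent, child, or co-parent, and no others.
Parents of GeneC: GeneB, GeneD, Ligand, Receptor, TF1; children: GeneA; co-parents: GeneB, mRNA1.
These exactly cover the given set, so the node is GeneC.

GeneC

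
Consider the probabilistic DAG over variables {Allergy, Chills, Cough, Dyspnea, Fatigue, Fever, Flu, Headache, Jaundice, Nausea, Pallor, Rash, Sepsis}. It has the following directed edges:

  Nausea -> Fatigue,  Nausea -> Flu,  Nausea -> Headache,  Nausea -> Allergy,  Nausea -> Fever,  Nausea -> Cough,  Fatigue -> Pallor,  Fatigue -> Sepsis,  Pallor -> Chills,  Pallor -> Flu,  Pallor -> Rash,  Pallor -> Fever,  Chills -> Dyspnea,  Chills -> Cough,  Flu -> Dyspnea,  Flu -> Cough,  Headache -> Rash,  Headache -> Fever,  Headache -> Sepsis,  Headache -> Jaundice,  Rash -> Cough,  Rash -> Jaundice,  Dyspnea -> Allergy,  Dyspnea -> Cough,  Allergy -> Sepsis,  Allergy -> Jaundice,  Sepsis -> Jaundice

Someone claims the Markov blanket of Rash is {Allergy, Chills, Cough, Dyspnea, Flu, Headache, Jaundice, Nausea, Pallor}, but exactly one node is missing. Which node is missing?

Sepsis

Pa(Rash) = {Headache, Pallor}.
Children of Rash: Cough, Jaundice.
For each child, the remaining parents (spouses of Rash):
  Cough also has parents Chills, Dyspnea, Flu, Nausea.
  Jaundice also has parents Allergy, Headache, Sepsis.
MB(Rash) = {Allergy, Chills, Cough, Dyspnea, Flu, Headache, Jaundice, Nausea, Pallor, Sepsis}.
Comparing with the claimed set, Sepsis is missing.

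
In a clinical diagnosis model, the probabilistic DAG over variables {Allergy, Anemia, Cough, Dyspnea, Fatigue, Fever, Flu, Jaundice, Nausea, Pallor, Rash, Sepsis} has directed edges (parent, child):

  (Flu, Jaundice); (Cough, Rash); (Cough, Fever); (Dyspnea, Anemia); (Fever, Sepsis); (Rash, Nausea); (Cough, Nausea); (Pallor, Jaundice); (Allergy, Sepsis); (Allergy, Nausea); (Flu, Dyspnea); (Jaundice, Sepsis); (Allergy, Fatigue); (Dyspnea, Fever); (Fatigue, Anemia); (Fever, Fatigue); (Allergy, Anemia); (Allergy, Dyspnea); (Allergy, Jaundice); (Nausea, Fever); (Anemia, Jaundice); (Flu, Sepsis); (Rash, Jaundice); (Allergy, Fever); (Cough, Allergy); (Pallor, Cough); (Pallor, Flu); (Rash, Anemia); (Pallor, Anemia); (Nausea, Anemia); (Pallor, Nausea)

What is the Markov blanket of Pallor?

{Allergy, Anemia, Cough, Dyspnea, Fatigue, Flu, Jaundice, Nausea, Rash}

The Markov blanket of a node is its parents, its children, and the other parents of its children.
Pallor's parents: none.
Ch(Pallor) = {Anemia, Cough, Flu, Jaundice, Nausea}.
Parents of each child, excluding Pallor:
  Flu has no other parent.
  Cough has no other parent.
  Nausea also has parents Allergy, Cough, Rash.
  parents(Anemia) \ {Pallor} = {Allergy, Dyspnea, Fatigue, Nausea, Rash}.
  parents(Jaundice) \ {Pallor} = {Allergy, Anemia, Flu, Rash}.
MB(Pallor) = {Allergy, Anemia, Cough, Dyspnea, Fatigue, Flu, Jaundice, Nausea, Rash}.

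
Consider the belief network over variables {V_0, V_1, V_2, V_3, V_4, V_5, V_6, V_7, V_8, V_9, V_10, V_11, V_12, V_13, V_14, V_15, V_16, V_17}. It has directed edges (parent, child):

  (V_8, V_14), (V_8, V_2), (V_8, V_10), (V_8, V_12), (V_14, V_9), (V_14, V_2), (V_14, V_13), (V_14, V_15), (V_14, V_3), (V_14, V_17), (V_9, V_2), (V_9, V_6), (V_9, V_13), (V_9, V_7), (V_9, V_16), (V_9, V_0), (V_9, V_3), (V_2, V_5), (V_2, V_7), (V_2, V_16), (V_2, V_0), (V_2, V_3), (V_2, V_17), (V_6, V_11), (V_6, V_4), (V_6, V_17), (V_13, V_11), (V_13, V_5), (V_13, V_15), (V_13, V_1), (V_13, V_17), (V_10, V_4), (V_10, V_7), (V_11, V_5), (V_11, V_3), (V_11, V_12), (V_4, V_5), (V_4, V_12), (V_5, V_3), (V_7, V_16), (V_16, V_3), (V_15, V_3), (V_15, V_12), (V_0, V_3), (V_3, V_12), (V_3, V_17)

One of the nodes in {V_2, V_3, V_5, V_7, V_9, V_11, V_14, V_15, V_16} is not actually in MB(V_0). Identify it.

A node's Markov blanket = Pa ∪ Ch ∪ (parents of Ch other than the node itself).
V_0 has parents V_2, V_9.
V_0 has child V_3.
Co-parents of V_0 (other parents of its children):
  V_3's other parents are V_2, V_5, V_9, V_11, V_14, V_15, V_16.
MB(V_0) = {V_2, V_3, V_5, V_9, V_11, V_14, V_15, V_16}.
V_7 is neither a parent, child, nor co-parent of V_0, so it does not belong.

V_7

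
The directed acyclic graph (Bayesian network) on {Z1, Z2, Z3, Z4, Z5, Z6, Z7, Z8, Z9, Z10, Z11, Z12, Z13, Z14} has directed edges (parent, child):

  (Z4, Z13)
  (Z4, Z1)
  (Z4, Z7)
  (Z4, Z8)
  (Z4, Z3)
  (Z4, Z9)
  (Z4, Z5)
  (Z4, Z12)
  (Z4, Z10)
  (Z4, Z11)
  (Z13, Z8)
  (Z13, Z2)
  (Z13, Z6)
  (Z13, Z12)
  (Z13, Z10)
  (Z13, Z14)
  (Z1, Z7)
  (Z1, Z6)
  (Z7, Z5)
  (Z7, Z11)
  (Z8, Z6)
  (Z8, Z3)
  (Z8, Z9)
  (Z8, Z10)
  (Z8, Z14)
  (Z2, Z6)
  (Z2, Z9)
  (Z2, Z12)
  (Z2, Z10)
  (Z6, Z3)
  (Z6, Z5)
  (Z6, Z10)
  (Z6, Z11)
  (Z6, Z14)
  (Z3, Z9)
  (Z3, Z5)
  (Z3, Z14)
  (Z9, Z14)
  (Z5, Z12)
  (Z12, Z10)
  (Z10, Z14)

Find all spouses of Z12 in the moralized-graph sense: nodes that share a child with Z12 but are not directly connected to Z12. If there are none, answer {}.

Children of Z12: Z10.
  Z10 also has parents Z2, Z4, Z6, Z8, Z13.
Excluding nodes already adjacent to Z12 (Z2, Z4, Z5, Z10, Z13), the co-parent-only contribution is {Z6, Z8}.

{Z6, Z8}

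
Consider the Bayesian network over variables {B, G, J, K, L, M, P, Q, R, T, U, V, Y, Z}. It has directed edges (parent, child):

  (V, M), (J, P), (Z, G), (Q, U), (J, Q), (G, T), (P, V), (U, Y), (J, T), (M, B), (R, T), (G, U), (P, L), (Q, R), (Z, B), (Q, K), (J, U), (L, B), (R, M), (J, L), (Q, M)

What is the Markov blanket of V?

A node's Markov blanket = Pa ∪ Ch ∪ (parents of Ch other than the node itself).
V has parent P.
V has child M.
Co-parents of V (other parents of its children):
  M: Q, R
Union: {P} ∪ {M} ∪ {Q, R} = {M, P, Q, R}.

{M, P, Q, R}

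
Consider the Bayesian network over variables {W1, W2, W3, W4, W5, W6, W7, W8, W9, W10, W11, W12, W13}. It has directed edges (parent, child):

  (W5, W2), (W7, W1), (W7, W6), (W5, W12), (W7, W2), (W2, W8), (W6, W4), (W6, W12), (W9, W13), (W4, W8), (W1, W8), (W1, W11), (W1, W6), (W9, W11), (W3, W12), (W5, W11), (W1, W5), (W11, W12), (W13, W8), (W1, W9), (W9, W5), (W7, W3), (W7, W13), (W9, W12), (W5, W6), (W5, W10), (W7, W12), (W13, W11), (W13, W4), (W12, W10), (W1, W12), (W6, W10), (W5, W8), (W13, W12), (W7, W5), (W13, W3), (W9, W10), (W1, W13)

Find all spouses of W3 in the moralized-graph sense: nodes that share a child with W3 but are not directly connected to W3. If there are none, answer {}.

{W1, W5, W6, W9, W11}

Children of W3: W12.
  W12: W1, W5, W6, W7, W9, W11, W13
Excluding nodes already adjacent to W3 (W7, W12, W13), the co-parent-only contribution is {W1, W5, W6, W9, W11}.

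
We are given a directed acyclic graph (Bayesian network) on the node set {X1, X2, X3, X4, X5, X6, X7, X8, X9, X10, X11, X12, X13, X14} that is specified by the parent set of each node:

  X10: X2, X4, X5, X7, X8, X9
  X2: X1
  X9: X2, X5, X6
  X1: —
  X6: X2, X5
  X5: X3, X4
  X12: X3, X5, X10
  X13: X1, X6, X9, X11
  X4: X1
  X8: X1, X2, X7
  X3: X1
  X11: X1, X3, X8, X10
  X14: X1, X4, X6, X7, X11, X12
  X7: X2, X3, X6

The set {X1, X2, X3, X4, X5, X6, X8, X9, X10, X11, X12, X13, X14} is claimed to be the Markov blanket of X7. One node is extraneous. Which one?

X13

Parents of X7: X2, X3, X6.
Ch(X7) = {X8, X10, X14}.
Co-parents of X7 (other parents of its children):
  parents(X8) \ {X7} = {X1, X2}.
  X10's other parents are X2, X4, X5, X8, X9.
  X14 also has parents X1, X4, X6, X11, X12.
MB(X7) = {X1, X2, X3, X4, X5, X6, X8, X9, X10, X11, X12, X14}.
X13 is neither a parent, child, nor co-parent of X7, so it does not belong.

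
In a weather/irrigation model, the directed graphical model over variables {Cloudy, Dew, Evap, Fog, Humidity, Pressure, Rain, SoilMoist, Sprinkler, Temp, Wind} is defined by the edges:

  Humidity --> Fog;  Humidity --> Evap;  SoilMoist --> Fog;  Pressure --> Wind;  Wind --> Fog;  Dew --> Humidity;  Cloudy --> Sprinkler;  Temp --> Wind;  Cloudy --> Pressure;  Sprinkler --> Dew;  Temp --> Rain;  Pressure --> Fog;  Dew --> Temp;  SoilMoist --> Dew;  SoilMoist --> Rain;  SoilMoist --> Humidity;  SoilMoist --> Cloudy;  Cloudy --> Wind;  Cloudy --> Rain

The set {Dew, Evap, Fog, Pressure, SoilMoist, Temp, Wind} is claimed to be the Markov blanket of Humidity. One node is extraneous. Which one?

Pa(Humidity) = {Dew, SoilMoist}.
Children of Humidity: Evap, Fog.
Co-parents of Humidity (other parents of its children):
  Fog: Pressure, SoilMoist, Wind
  Evap: —
MB(Humidity) = {Dew, Evap, Fog, Pressure, SoilMoist, Wind}.
Temp is neither a parent, child, nor co-parent of Humidity, so it does not belong.

Temp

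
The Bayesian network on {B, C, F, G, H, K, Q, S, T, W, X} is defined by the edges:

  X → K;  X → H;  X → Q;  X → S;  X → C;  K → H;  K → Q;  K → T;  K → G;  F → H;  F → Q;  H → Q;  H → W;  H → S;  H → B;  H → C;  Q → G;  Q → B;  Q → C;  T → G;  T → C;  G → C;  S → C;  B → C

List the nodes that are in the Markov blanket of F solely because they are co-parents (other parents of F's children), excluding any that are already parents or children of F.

Children of F: H, Q.
  parents(H) \ {F} = {K, X}.
  Q's other parents are H, K, X.
Excluding nodes already adjacent to F (H, Q), the co-parent-only contribution is {K, X}.

{K, X}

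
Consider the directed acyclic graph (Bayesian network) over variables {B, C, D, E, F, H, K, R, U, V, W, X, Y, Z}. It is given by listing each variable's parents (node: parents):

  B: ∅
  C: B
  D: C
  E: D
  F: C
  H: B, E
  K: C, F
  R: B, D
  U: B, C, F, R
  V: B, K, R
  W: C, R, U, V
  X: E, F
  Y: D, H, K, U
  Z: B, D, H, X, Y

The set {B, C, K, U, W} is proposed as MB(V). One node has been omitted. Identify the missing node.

R

Recall MB(v) = parents ∪ children ∪ spouses, where spouses are the other parents of v's children.
Ch(V) = {W}.
V's parents: B, K, R.
For each child, the remaining parents (spouses of V):
  W: C, R, U
MB(V) = {B, C, K, R, U, W}.
Comparing with the claimed set, R is missing.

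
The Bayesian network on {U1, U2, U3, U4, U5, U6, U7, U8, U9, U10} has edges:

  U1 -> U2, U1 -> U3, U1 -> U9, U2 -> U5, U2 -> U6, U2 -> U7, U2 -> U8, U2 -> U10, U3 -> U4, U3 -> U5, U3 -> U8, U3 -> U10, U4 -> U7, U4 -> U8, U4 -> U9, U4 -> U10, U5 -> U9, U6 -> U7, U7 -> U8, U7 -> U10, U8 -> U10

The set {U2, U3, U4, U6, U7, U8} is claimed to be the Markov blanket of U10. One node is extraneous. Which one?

Recall MB(v) = parents ∪ children ∪ spouses, where spouses are the other parents of v's children.
Ch(U10) = {}.
U10's parents: U2, U3, U4, U7, U8.
With no children, U10 has no spouses; the co-parent set is empty.
MB(U10) = {U2, U3, U4, U7, U8}.
U6 is neither a parent, child, nor co-parent of U10, so it does not belong.

U6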